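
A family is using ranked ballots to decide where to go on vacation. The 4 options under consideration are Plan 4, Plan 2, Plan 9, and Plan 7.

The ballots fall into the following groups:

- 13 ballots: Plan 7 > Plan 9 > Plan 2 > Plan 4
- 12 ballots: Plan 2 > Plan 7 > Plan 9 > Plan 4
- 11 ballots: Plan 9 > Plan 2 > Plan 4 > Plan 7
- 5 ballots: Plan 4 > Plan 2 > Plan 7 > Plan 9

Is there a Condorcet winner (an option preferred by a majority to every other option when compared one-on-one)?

No

Head-to-head results (41 voters total):
Plan 4 vs Plan 2: Plan 2 wins 36–5.
Plan 4 vs Plan 9: Plan 9 wins 36–5.
Plan 4 vs Plan 7: Plan 7 wins 25–16.
Plan 2 vs Plan 9: Plan 9 wins 24–17.
Plan 2 vs Plan 7: Plan 2 wins 28–13.
Plan 9 vs Plan 7: Plan 7 wins 30–11.
No candidate beats all others: Plan 2 beats Plan 7 beats Plan 9 beats Plan 2, a majority cycle.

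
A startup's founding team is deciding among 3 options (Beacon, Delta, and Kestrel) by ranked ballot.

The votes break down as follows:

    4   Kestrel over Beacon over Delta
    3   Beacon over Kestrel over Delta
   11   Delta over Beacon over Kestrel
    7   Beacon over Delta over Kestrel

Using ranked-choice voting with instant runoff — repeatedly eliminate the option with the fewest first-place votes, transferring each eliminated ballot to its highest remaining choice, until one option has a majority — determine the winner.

Round 1: Delta 11, Beacon 10, Kestrel 4. Kestrel has the fewest and is eliminated.
Round 2: Beacon 14, Delta 11. Beacon has a majority.

Beacon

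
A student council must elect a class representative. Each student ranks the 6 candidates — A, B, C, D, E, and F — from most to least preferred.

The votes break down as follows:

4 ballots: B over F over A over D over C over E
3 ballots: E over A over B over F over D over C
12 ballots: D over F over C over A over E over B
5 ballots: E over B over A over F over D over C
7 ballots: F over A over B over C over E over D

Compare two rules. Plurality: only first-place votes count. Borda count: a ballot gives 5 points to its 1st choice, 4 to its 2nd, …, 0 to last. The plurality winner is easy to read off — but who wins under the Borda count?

Plurality first-place counts: A 0, B 4, C 0, D 12, E 8, F 7 → D.
Borda totals: A 91, B 70, C 54, D 76, E 59, F 115 → F.

F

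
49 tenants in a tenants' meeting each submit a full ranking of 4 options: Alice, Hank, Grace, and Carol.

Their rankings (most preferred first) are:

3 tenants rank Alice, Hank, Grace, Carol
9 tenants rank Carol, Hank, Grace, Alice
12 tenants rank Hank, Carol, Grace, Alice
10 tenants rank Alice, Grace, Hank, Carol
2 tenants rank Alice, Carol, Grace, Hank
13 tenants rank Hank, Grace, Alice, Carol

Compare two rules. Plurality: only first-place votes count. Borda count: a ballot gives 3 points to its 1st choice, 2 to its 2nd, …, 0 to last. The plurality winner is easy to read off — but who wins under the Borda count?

Plurality first-place counts: Alice 15, Hank 25, Grace 0, Carol 9 → Hank.
Borda totals: Alice 58, Hank 109, Grace 72, Carol 55 → Hank.

Hank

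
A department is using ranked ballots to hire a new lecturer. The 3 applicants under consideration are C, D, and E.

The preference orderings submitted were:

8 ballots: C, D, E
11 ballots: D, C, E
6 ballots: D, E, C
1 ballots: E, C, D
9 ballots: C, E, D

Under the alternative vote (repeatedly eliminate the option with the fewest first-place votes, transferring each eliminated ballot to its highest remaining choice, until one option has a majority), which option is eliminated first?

Round 1: C 17, D 17, E 1. E has the fewest and is eliminated.
Round 2: C 18, D 17. C has a majority.

E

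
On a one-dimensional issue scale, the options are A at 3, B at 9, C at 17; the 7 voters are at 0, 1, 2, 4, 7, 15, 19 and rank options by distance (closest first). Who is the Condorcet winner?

A

With single-peaked preferences on a line, the Condorcet winner is the candidate closest to the median voter.
The median voter (position 4) is closest to A at 3.
Check: A vs C — voters closer to A: 5 of 7.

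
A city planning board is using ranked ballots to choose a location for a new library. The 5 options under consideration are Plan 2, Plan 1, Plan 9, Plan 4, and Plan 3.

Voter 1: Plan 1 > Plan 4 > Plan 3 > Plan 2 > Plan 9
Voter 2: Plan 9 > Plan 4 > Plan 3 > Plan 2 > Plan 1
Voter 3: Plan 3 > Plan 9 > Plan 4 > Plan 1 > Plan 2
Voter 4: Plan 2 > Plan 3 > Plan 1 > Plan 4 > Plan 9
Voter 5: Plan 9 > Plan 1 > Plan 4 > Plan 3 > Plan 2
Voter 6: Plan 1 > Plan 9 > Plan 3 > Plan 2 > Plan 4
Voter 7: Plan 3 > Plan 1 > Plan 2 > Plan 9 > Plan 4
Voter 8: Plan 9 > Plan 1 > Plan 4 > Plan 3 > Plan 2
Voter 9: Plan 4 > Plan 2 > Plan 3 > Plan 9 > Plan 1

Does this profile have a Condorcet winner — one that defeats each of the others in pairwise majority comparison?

Head-to-head results (9 voters total):
Plan 2 vs Plan 1: Plan 1 wins 6–3.
Plan 2 vs Plan 9: Plan 9 wins 5–4.
Plan 2 vs Plan 4: Plan 4 wins 6–3.
Plan 2 vs Plan 3: Plan 3 wins 7–2.
Plan 1 vs Plan 9: Plan 9 wins 5–4.
Plan 1 vs Plan 4: Plan 1 wins 6–3.
Plan 1 vs Plan 3: Plan 3 wins 5–4.
Plan 9 vs Plan 4: Plan 9 wins 6–3.
Plan 9 vs Plan 3: Plan 3 wins 5–4.
Plan 4 vs Plan 3: Plan 4 wins 5–4.
No candidate beats all others: Plan 1 beats Plan 4 beats Plan 3 beats Plan 1, a majority cycle.

No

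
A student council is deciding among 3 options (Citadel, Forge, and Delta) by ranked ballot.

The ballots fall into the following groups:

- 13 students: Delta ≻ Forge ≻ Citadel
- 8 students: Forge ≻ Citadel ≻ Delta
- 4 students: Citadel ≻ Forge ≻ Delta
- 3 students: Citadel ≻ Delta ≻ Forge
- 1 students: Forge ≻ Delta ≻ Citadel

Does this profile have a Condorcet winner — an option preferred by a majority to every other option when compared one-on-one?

Head-to-head results (29 voters total):
Citadel vs Forge: Forge wins 22–7.
Citadel vs Delta: Citadel wins 15–14.
Forge vs Delta: Delta wins 16–13.
No candidate beats all others: Citadel beats Delta beats Forge beats Citadel, a majority cycle.

No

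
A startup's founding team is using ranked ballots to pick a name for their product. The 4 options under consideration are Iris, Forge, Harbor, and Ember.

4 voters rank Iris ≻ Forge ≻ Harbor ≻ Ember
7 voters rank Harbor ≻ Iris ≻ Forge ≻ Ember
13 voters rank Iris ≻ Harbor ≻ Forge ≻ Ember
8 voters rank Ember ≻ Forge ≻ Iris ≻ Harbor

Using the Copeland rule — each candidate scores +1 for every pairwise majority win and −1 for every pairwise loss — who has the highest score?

Pairwise results:
  Iris vs Forge: Iris wins 24–8.
  Iris vs Harbor: Iris wins 25–7.
  Iris vs Ember: Iris wins 24–8.
  Forge vs Harbor: Harbor wins 20–12.
  Forge vs Ember: Forge wins 24–8.
  Harbor vs Ember: Harbor wins 24–8.
Copeland scores (wins − losses):
  Iris: 3 − 0 = 3
  Forge: 1 − 2 = -1
  Harbor: 2 − 1 = 1
  Ember: 0 − 3 = -3
Iris has the best Copeland score.

Iris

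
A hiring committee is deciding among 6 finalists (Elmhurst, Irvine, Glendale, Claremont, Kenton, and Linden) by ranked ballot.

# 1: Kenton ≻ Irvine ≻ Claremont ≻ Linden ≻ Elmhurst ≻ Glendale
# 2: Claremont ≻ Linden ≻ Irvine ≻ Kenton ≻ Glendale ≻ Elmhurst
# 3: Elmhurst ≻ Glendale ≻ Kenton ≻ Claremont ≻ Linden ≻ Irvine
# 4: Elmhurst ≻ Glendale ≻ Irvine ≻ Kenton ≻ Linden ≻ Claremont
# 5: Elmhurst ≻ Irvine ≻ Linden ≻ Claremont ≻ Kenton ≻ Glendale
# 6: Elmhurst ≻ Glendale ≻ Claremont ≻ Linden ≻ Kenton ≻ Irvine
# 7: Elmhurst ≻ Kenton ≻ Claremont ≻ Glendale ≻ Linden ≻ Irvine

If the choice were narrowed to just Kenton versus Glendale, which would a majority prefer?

Ballots ranking Kenton above Glendale: 4.
Ballots ranking Glendale above Kenton: 3.
Kenton wins the head-to-head, 4–3.

Kenton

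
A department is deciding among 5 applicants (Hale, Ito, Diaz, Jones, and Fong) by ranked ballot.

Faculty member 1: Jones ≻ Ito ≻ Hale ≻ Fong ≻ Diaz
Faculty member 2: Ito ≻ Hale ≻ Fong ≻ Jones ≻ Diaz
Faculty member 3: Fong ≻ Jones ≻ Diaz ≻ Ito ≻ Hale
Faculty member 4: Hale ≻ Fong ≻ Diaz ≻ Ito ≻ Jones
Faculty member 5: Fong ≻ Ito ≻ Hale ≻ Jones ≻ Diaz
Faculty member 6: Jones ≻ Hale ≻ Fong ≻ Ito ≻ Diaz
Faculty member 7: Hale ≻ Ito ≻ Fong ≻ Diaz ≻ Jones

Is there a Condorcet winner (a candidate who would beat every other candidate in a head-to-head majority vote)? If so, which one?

There is no Condorcet winner

Head-to-head results (7 voters total):
Hale vs Ito: Ito wins 4–3.
Hale vs Diaz: Hale wins 6–1.
Hale vs Jones: Hale wins 4–3.
Hale vs Fong: Hale wins 5–2.
Ito vs Diaz: Ito wins 5–2.
Ito vs Jones: Ito wins 4–3.
Ito vs Fong: Fong wins 4–3.
Diaz vs Jones: Jones wins 5–2.
Diaz vs Fong: Fong wins 7–0.
Jones vs Fong: Fong wins 5–2.
No candidate beats all others: Hale beats Fong beats Ito beats Hale, a majority cycle.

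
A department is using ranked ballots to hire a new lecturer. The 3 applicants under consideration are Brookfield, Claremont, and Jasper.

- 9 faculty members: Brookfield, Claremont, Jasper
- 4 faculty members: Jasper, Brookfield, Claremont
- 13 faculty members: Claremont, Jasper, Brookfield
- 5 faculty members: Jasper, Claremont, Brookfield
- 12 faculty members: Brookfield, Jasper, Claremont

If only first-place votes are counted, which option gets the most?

Brookfield

First-place vote totals:
  Brookfield: 21
  Claremont: 13
  Jasper: 9
Brookfield has the most first-place votes.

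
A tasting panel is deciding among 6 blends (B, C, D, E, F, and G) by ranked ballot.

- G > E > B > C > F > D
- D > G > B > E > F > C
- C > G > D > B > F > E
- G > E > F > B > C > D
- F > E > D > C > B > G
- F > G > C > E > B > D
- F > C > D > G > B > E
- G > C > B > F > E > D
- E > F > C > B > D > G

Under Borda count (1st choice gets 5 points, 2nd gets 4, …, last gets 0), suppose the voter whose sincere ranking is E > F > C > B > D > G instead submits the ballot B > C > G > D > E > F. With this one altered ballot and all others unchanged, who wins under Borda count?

G

Borda totals with the altered ballot: B 21, C 25, D 16, E 18, F 23, G 32.
The winner is unchanged: still G.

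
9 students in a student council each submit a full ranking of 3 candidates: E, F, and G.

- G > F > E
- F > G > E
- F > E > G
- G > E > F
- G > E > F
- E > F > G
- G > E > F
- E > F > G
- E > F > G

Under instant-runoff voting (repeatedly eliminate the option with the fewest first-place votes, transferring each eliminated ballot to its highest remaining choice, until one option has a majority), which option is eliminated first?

F

Round 1: G 4, E 3, F 2. F has the fewest and is eliminated.
Round 2: G 5, E 4. G has a majority.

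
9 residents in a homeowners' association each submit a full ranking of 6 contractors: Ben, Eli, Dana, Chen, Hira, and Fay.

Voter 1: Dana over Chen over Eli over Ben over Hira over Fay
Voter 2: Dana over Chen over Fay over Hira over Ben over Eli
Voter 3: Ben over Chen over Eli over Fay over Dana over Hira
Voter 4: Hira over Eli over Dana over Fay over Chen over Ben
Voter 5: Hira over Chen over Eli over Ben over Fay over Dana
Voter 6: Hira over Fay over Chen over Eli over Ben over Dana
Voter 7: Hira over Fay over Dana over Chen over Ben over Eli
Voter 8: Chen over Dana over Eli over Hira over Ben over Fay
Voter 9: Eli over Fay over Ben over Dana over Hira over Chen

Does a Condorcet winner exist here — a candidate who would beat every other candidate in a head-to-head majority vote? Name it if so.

There is no Condorcet winner

Head-to-head results (9 voters total):
Ben vs Eli: Eli wins 6–3.
Ben vs Dana: Dana wins 5–4.
Ben vs Chen: Chen wins 7–2.
Ben vs Hira: Hira wins 6–3.
Ben vs Fay: Fay wins 5–4.
Eli vs Dana: Eli wins 5–4.
Eli vs Chen: Chen wins 7–2.
Eli vs Hira: Hira wins 5–4.
Eli vs Fay: Eli wins 6–3.
Dana vs Chen: Dana wins 5–4.
Dana vs Hira: Dana wins 5–4.
Dana vs Fay: Fay wins 5–4.
Chen vs Hira: Hira wins 5–4.
Chen vs Fay: Chen wins 5–4.
Hira vs Fay: Hira wins 6–3.
No candidate beats all others: Eli beats Dana beats Chen beats Eli, a majority cycle.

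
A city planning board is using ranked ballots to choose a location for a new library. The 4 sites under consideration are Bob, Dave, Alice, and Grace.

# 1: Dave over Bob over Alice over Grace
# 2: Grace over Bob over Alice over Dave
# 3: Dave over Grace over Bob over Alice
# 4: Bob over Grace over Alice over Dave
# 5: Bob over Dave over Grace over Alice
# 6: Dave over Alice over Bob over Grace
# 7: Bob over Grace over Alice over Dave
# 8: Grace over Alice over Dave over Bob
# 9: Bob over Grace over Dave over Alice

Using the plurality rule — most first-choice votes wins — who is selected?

Bob

First-place vote totals:
  Bob: 4
  Dave: 3
  Alice: 0
  Grace: 2
Bob has the most first-place votes.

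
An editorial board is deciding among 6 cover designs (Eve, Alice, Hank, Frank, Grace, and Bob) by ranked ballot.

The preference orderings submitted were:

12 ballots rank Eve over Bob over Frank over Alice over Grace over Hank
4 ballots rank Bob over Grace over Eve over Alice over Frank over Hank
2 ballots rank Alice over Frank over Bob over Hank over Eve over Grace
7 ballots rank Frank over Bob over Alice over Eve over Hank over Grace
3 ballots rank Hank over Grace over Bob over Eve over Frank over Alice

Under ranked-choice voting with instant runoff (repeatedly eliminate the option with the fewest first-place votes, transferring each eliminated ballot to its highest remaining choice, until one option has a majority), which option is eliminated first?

Round 1: Eve 12, Frank 7, Bob 4, Hank 3, Alice 2, Grace 0. Grace has the fewest and is eliminated.
Round 2: Eve 12, Frank 7, Bob 4, Hank 3, Alice 2. Alice has the fewest and is eliminated.
Round 3: Eve 12, Frank 9, Bob 4, Hank 3. Hank has the fewest and is eliminated.
Round 4: Eve 12, Frank 9, Bob 7. Bob has the fewest and is eliminated.
Round 5: Eve 19, Frank 9. Eve has a majority.

Grace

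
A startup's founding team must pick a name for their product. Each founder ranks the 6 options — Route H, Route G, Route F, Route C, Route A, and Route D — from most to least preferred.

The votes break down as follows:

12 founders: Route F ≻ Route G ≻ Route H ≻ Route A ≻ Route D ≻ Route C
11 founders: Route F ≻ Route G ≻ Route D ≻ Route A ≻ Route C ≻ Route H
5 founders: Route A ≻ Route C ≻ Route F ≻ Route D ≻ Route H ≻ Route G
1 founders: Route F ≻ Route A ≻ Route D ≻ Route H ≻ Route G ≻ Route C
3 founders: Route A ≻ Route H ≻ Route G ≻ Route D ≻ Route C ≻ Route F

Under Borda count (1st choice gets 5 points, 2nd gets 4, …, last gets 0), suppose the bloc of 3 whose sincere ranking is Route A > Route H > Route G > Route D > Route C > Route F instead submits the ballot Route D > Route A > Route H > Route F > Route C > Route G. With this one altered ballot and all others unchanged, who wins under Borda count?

Route F

Borda totals with the altered ballot: Route H 52, Route G 93, Route F 141, Route C 34, Route A 87, Route D 73.
The winner is unchanged: still Route F.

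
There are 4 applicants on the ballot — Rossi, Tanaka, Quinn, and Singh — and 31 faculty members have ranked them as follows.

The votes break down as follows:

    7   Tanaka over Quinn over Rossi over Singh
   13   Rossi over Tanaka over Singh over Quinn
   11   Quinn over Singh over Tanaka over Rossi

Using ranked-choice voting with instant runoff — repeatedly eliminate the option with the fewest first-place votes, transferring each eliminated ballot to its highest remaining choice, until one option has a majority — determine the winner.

Round 1: Rossi 13, Quinn 11, Tanaka 7, Singh 0. Singh has the fewest and is eliminated.
Round 2: Rossi 13, Quinn 11, Tanaka 7. Tanaka has the fewest and is eliminated.
Round 3: Quinn 18, Rossi 13. Quinn has a majority.

Quinn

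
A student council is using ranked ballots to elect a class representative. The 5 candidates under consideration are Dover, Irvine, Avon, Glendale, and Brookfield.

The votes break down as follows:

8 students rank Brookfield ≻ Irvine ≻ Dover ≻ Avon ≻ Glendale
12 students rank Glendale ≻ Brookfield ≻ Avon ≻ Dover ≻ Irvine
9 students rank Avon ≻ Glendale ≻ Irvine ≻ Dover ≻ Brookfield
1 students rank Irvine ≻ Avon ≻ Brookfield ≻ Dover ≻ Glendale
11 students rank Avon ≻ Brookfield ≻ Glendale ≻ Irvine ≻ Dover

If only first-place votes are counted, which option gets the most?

First-place vote totals:
  Dover: 0
  Irvine: 1
  Avon: 20
  Glendale: 12
  Brookfield: 8
Avon has the most first-place votes.

Avon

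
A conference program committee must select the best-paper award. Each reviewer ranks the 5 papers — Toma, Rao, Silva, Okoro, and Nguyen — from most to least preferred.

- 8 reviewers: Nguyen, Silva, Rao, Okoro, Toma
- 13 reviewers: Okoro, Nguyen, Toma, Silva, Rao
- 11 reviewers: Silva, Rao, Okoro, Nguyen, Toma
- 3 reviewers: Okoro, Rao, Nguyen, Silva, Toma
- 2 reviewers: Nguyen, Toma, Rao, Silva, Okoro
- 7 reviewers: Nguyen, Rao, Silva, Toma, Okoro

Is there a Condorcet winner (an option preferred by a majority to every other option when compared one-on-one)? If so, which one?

None — there is no Condorcet winner

Head-to-head results (44 voters total):
Toma vs Rao: Rao wins 29–15.
Toma vs Silva: Silva wins 29–15.
Toma vs Okoro: Okoro wins 35–9.
Toma vs Nguyen: Nguyen wins 44–0.
Rao vs Silva: Silva wins 32–12.
Rao vs Okoro: Rao wins 28–16.
Rao vs Nguyen: Nguyen wins 30–14.
Silva vs Okoro: Silva wins 28–16.
Silva vs Nguyen: Nguyen wins 33–11.
Okoro vs Nguyen: Okoro wins 27–17.
No candidate beats all others: Rao beats Okoro beats Nguyen beats Rao, a majority cycle.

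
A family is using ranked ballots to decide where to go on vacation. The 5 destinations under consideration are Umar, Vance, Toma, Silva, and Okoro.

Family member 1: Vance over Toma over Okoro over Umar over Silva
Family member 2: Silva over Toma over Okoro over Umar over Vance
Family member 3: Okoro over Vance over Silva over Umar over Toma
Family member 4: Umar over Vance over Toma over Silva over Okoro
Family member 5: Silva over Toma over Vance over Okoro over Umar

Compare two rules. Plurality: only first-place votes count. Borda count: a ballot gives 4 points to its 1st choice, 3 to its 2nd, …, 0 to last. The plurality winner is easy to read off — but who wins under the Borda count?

Vance

Plurality first-place counts: Umar 1, Vance 1, Toma 0, Silva 2, Okoro 1 → Silva.
Borda totals: Umar 7, Vance 12, Toma 11, Silva 11, Okoro 9 → Vance.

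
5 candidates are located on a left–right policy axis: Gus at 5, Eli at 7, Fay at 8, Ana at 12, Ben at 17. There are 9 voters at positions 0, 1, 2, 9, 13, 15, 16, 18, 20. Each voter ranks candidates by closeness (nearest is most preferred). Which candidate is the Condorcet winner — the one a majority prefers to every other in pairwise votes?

Ana

With single-peaked preferences on a line, the Condorcet winner is the candidate closest to the median voter.
The median voter (position 13) is closest to Ana at 12.
Check: Ana vs Fay — voters closer to Ana: 5 of 9.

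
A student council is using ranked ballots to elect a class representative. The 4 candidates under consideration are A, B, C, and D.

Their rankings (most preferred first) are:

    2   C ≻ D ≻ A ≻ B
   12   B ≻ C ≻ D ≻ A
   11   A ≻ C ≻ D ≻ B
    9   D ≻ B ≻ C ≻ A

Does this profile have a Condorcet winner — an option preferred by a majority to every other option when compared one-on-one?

No

Head-to-head results (34 voters total):
A vs B: B wins 21–13.
A vs C: C wins 23–11.
A vs D: D wins 23–11.
B vs C: B wins 21–13.
B vs D: D wins 22–12.
C vs D: C wins 25–9.
No candidate beats all others: B beats C beats D beats B, a majority cycle.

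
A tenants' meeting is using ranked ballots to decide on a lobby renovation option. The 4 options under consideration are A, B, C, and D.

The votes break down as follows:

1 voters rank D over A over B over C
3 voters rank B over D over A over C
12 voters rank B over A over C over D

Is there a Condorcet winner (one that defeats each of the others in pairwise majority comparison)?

Yes

Head-to-head results (16 voters total):
A vs B: B wins 15–1.
A vs C: A wins 16–0.
A vs D: A wins 12–4.
B vs C: B wins 16–0.
B vs D: B wins 15–1.
C vs D: C wins 12–4.
B beats each rival — A (15–1), C (16–0), D (15–1) — so B is the Condorcet winner.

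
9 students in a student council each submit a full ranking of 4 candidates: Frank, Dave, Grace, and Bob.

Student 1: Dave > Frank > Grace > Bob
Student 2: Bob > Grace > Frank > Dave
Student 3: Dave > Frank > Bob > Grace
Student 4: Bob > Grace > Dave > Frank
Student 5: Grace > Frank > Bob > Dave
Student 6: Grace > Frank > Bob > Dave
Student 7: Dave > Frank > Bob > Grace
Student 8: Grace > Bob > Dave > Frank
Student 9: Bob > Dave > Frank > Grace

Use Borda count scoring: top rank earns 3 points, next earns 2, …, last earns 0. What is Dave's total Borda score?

13

Borda scores:
  Frank: 2 + 1 + 2 + 0 + 2 + 2 + 2 + 0 + 1 = 12
  Dave: 3 + 0 + 3 + 1 + 0 + 0 + 3 + 1 + 2 = 13
  Grace: 1 + 2 + 0 + 2 + 3 + 3 + 0 + 3 + 0 = 14
  Bob: 0 + 3 + 1 + 3 + 1 + 1 + 1 + 2 + 3 = 15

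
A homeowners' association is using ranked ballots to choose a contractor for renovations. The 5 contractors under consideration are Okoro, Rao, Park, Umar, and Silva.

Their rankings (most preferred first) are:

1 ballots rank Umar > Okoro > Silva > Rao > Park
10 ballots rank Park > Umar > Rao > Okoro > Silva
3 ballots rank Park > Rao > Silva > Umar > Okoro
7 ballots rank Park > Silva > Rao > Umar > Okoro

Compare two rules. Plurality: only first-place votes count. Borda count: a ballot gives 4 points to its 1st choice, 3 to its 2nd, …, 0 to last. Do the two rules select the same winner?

Yes

Plurality first-place counts: Okoro 0, Rao 0, Park 20, Umar 1, Silva 0 → Park.
Borda totals: Okoro 13, Rao 44, Park 80, Umar 44, Silva 29 → Park.
The two rules agree on Park.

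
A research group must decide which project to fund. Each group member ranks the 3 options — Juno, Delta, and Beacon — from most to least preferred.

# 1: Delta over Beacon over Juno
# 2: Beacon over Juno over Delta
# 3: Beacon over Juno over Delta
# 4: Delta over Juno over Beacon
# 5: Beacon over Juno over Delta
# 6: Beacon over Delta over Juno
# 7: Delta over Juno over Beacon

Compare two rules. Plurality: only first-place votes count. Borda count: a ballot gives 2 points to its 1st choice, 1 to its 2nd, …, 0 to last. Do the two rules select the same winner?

Plurality first-place counts: Juno 0, Delta 3, Beacon 4 → Beacon.
Borda totals: Juno 5, Delta 7, Beacon 9 → Beacon.
The two rules agree on Beacon.

Yes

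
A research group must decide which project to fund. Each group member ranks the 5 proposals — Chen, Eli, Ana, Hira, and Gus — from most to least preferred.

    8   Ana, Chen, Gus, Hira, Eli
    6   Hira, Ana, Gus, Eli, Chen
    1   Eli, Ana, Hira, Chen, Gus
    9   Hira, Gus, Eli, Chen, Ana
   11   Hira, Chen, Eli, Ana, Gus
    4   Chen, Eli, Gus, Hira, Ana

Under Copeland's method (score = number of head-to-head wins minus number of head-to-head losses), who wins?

Pairwise results:
  Chen vs Eli: Chen wins 23–16.
  Chen vs Ana: Chen wins 24–15.
  Chen vs Hira: Hira wins 27–12.
  Chen vs Gus: Chen wins 24–15.
  Eli vs Ana: Eli wins 25–14.
  Eli vs Hira: Hira wins 34–5.
  Eli vs Gus: Gus wins 23–16.
  Ana vs Hira: Hira wins 30–9.
  Ana vs Gus: Ana wins 26–13.
  Hira vs Gus: Hira wins 27–12.
Copeland scores (wins − losses):
  Chen: 3 − 1 = 2
  Eli: 1 − 3 = -2
  Ana: 1 − 3 = -2
  Hira: 4 − 0 = 4
  Gus: 1 − 3 = -2
Hira has the best Copeland score.

Hira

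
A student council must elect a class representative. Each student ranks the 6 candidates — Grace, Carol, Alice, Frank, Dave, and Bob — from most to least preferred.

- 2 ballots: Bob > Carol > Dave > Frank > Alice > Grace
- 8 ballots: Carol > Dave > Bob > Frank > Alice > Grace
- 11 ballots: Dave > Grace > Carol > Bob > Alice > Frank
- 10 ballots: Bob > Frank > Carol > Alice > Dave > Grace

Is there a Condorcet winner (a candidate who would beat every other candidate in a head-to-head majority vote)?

Yes

Head-to-head results (31 voters total):
Grace vs Carol: Carol wins 20–11.
Grace vs Alice: Alice wins 20–11.
Grace vs Frank: Frank wins 20–11.
Grace vs Dave: Dave wins 31–0.
Grace vs Bob: Bob wins 20–11.
Carol vs Alice: Carol wins 31–0.
Carol vs Frank: Carol wins 21–10.
Carol vs Dave: Carol wins 20–11.
Carol vs Bob: Carol wins 19–12.
Alice vs Frank: Frank wins 20–11.
Alice vs Dave: Dave wins 21–10.
Alice vs Bob: Bob wins 31–0.
Frank vs Dave: Dave wins 21–10.
Frank vs Bob: Bob wins 31–0.
Dave vs Bob: Dave wins 19–12.
Carol beats each rival — Grace (20–11), Alice (31–0), Frank (21–10), Dave (20–11), Bob (19–12) — so Carol is the Condorcet winner.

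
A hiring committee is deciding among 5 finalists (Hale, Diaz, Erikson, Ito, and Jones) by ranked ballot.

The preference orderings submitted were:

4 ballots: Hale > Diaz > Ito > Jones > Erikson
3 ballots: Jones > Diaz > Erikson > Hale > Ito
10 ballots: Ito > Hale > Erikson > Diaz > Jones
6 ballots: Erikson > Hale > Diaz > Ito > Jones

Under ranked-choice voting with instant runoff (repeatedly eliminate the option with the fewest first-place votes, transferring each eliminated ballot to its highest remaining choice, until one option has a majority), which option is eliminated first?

Round 1: Ito 10, Erikson 6, Hale 4, Jones 3, Diaz 0. Diaz has the fewest and is eliminated.
Round 2: Ito 10, Erikson 6, Hale 4, Jones 3. Jones has the fewest and is eliminated.
Round 3: Ito 10, Erikson 9, Hale 4. Hale has the fewest and is eliminated.
Round 4: Ito 14, Erikson 9. Ito has a majority.

Diaz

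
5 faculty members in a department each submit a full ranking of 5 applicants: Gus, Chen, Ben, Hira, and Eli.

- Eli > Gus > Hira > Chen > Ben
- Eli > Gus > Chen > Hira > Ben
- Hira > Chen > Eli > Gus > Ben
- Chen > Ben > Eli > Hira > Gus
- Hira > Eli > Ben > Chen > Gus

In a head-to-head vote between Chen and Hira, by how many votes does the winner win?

Ballots ranking Chen above Hira: 2.
Ballots ranking Hira above Chen: 3.
Hira wins 3–2, a margin of 1.

1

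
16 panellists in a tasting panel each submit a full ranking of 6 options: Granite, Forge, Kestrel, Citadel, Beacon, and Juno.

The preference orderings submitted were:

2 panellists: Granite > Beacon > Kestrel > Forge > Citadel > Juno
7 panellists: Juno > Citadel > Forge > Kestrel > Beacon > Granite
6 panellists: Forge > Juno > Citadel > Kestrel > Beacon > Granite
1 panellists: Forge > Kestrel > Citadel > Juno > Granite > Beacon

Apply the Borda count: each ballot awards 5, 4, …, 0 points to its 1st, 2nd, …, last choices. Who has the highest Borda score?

Juno

Borda scores:
  Granite: 2·5 + 7·0 + 6·0 + 1 = 11
  Forge: 2·2 + 7·3 + 6·5 + 5 = 60
  Kestrel: 2·3 + 7·2 + 6·2 + 4 = 36
  Citadel: 2·1 + 7·4 + 6·3 + 3 = 51
  Beacon: 2·4 + 7·1 + 6·1 + 0 = 21
  Juno: 2·0 + 7·5 + 6·4 + 2 = 61
Juno has the highest total.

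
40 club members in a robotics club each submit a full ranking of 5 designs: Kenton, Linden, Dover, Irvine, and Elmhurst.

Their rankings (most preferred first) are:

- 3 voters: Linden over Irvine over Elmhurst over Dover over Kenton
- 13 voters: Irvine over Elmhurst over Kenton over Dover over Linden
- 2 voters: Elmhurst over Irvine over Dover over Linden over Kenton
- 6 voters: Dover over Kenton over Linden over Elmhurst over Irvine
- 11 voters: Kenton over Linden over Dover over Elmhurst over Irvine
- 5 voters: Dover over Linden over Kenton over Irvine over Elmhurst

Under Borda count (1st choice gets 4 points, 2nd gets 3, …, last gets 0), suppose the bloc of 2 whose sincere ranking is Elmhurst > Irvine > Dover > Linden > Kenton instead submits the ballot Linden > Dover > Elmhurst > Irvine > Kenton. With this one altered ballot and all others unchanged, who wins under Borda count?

Borda totals with the altered ballot: Kenton 98, Linden 80, Dover 88, Irvine 68, Elmhurst 66.
The winner is unchanged: still Kenton.

Kenton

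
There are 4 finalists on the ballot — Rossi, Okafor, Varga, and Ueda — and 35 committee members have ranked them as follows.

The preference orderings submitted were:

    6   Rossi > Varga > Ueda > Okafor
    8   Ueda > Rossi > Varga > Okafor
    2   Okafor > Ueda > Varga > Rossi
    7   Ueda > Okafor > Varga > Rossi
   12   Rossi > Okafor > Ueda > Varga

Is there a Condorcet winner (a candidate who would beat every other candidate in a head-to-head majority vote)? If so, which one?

Rossi

Head-to-head results (35 voters total):
Rossi vs Okafor: Rossi wins 26–9.
Rossi vs Varga: Rossi wins 26–9.
Rossi vs Ueda: Rossi wins 18–17.
Okafor vs Varga: Okafor wins 21–14.
Okafor vs Ueda: Ueda wins 21–14.
Varga vs Ueda: Ueda wins 29–6.
Rossi beats each rival — Okafor (26–9), Varga (26–9), Ueda (18–17) — so Rossi is the Condorcet winner.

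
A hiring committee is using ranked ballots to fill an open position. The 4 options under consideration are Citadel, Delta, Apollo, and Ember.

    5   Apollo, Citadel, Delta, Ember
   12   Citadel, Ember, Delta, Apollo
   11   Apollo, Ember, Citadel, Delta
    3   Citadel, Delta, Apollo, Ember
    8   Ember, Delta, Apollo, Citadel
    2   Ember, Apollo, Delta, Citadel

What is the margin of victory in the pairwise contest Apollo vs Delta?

5

Ballots ranking Apollo above Delta: 5+11+2 = 18.
Ballots ranking Delta above Apollo: 12+3+8 = 23.
Delta wins 23–18, a margin of 5.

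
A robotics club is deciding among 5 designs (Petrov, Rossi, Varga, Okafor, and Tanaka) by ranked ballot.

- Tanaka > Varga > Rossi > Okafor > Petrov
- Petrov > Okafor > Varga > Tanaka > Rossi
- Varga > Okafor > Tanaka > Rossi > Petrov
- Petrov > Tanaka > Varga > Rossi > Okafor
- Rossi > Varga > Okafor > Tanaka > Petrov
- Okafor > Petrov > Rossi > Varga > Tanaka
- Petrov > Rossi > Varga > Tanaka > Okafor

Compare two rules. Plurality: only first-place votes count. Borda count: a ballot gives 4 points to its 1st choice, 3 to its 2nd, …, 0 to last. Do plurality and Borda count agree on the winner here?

No

Plurality first-place counts: Petrov 3, Rossi 1, Varga 1, Okafor 1, Tanaka 1 → Petrov.
Borda totals: Petrov 15, Rossi 13, Varga 17, Okafor 13, Tanaka 12 → Varga.
The two rules disagree: plurality picks Petrov, Borda picks Varga.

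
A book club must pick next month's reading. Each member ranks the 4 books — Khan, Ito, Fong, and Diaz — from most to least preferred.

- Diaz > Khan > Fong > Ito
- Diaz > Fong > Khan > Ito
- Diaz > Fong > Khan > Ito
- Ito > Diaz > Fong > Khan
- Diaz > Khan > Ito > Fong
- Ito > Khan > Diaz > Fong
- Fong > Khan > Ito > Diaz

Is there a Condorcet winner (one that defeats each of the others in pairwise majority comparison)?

Head-to-head results (7 voters total):
Khan vs Ito: Khan wins 5–2.
Khan vs Fong: Fong wins 4–3.
Khan vs Diaz: Diaz wins 5–2.
Ito vs Fong: Fong wins 4–3.
Ito vs Diaz: Diaz wins 4–3.
Fong vs Diaz: Diaz wins 6–1.
Diaz beats each rival — Khan (5–2), Ito (4–3), Fong (6–1) — so Diaz is the Condorcet winner.

Yes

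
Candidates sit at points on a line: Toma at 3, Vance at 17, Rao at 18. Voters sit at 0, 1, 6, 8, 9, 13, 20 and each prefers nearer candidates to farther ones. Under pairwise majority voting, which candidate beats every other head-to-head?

Toma

With single-peaked preferences on a line, the Condorcet winner is the candidate closest to the median voter.
The median voter (position 8) is closest to Toma at 3.
Check: Toma vs Rao — voters closer to Toma: 5 of 7.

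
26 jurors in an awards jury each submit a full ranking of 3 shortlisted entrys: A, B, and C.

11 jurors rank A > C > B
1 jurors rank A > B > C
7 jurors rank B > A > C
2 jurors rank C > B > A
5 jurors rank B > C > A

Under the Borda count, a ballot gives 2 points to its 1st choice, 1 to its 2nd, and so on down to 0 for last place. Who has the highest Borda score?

A

Borda scores:
  A: 11·2 + 2 + 7·1 + 2·0 + 5·0 = 31
  B: 11·0 + 1 + 7·2 + 2·1 + 5·2 = 27
  C: 11·1 + 0 + 7·0 + 2·2 + 5·1 = 20
A has the highest total.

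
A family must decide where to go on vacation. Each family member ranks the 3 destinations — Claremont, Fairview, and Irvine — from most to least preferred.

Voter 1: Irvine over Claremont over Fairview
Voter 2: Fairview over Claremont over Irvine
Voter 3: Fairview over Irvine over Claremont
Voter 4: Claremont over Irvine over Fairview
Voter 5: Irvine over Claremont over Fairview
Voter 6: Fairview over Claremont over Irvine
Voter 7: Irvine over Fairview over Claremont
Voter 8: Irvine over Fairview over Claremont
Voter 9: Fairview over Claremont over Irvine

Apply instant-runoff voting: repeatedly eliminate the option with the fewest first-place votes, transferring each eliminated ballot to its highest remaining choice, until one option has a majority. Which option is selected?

Round 1: Fairview 4, Irvine 4, Claremont 1. Claremont has the fewest and is eliminated.
Round 2: Irvine 5, Fairview 4. Irvine has a majority.

Irvine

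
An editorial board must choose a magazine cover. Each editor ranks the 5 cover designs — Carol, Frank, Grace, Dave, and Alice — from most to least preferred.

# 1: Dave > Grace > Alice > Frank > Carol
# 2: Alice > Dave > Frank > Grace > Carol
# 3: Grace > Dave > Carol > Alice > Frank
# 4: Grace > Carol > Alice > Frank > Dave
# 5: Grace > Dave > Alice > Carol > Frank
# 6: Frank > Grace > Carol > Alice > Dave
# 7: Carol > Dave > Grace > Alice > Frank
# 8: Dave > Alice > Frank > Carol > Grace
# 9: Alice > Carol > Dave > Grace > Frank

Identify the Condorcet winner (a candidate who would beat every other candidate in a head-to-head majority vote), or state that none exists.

Head-to-head results (9 voters total):
Carol vs Frank: Carol wins 5–4.
Carol vs Grace: Grace wins 6–3.
Carol vs Dave: Dave wins 5–4.
Carol vs Alice: Alice wins 5–4.
Frank vs Grace: Grace wins 6–3.
Frank vs Dave: Dave wins 7–2.
Frank vs Alice: Alice wins 8–1.
Grace vs Dave: Dave wins 5–4.
Grace vs Alice: Grace wins 6–3.
Dave vs Alice: Dave wins 5–4.
Dave beats each rival — Carol (5–4), Frank (7–2), Grace (5–4), Alice (5–4) — so Dave is the Condorcet winner.

Dave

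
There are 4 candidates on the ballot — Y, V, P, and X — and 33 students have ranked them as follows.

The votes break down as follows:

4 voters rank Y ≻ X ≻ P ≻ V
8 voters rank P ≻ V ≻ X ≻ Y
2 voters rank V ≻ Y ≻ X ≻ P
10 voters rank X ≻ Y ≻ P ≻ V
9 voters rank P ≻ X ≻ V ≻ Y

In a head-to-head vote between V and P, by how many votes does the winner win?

29

Ballots ranking V above P: 2.
Ballots ranking P above V: 4+8+10+9 = 31.
P wins 31–2, a margin of 29.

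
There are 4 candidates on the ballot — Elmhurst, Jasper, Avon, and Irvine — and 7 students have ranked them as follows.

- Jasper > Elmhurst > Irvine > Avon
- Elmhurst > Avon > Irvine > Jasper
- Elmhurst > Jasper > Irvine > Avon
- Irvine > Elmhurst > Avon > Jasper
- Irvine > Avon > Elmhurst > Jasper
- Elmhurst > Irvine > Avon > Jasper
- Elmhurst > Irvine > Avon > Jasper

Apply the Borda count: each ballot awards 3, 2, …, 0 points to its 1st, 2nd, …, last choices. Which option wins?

Borda scores:
  Elmhurst: 2 + 3 + 3 + 2 + 1 + 3 + 3 = 17
  Jasper: 3 + 0 + 2 + 0 + 0 + 0 + 0 = 5
  Avon: 0 + 2 + 0 + 1 + 2 + 1 + 1 = 7
  Irvine: 1 + 1 + 1 + 3 + 3 + 2 + 2 = 13
Elmhurst has the highest total.

Elmhurst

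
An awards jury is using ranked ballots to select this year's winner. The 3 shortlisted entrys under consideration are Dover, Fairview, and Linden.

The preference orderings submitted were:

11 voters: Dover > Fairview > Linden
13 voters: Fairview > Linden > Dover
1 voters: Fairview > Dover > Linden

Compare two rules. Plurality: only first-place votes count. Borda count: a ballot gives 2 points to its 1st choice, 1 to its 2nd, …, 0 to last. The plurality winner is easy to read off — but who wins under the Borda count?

Plurality first-place counts: Dover 11, Fairview 14, Linden 0 → Fairview.
Borda totals: Dover 23, Fairview 39, Linden 13 → Fairview.

Fairview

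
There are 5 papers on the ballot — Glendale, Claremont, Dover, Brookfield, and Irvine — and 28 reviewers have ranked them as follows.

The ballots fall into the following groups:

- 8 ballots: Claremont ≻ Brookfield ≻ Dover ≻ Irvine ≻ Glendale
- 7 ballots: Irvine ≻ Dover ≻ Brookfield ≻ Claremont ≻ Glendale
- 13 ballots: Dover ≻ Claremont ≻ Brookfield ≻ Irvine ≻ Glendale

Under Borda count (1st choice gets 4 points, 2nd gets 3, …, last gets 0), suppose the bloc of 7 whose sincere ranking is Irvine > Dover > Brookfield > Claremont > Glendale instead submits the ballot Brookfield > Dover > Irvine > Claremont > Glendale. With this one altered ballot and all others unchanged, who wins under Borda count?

Dover

Borda totals with the altered ballot: Glendale 0, Claremont 78, Dover 89, Brookfield 78, Irvine 35.
The winner is unchanged: still Dover.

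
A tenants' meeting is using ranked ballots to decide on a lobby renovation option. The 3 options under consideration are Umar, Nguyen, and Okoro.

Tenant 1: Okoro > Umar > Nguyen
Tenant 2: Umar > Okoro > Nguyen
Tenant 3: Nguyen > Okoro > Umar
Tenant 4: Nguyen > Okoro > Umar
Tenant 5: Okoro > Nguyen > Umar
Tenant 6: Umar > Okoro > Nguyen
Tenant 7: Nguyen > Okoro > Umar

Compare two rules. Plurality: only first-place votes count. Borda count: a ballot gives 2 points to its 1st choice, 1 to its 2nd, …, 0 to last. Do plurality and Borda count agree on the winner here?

Plurality first-place counts: Umar 2, Nguyen 3, Okoro 2 → Nguyen.
Borda totals: Umar 5, Nguyen 7, Okoro 9 → Okoro.
The two rules disagree: plurality picks Nguyen, Borda picks Okoro.

No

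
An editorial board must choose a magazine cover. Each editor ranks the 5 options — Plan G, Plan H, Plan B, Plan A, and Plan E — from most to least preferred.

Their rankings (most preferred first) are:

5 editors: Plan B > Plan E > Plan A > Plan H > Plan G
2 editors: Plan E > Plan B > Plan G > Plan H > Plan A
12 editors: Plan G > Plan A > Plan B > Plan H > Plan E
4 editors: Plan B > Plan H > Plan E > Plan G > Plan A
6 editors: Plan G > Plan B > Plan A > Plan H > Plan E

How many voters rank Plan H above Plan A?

6

Ballots ranking Plan H above Plan A: 2+4 = 6.
Ballots ranking Plan A above Plan H: 5+12+6 = 23.
So 6 of 29 voters prefer Plan H to Plan A.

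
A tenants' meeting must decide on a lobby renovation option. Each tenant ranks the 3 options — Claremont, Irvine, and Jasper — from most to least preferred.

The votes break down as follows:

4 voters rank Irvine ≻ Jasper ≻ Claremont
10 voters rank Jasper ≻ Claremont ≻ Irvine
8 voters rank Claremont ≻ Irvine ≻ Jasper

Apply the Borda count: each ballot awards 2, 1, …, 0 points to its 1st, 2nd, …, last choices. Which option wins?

Claremont

Borda scores:
  Claremont: 4·0 + 10·1 + 8·2 = 26
  Irvine: 4·2 + 10·0 + 8·1 = 16
  Jasper: 4·1 + 10·2 + 8·0 = 24
Claremont has the highest total.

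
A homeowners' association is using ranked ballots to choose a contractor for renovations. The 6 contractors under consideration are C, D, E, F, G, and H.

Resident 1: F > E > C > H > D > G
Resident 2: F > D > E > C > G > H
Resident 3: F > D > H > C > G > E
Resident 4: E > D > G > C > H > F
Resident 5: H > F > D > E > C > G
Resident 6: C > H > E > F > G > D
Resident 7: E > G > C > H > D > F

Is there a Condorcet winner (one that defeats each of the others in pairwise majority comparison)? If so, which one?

None — there is no Condorcet winner

Head-to-head results (7 voters total):
C vs D: D wins 4–3.
C vs E: E wins 5–2.
C vs F: F wins 4–3.
C vs G: C wins 5–2.
C vs H: C wins 5–2.
D vs E: E wins 4–3.
D vs F: F wins 5–2.
D vs G: D wins 5–2.
D vs H: H wins 4–3.
E vs F: F wins 4–3.
E vs G: E wins 6–1.
E vs H: E wins 4–3.
F vs G: F wins 5–2.
F vs H: H wins 4–3.
G vs H: H wins 4–3.
No candidate beats all others: C beats H beats D beats C, a majority cycle.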